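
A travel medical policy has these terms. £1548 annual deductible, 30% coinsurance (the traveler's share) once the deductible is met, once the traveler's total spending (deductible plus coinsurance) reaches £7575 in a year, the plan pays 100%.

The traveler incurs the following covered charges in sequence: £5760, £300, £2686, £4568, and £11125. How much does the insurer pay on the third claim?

Bill 1, £5760: £1548 finishes the deductible; £4212 goes to coinsurance; 30% of £4212 = £1263.60. Cost to traveler: £2811.60. OOP to date £2811.60. Insurer: £5760 − £2811.60 = £2948.40.
Bill 2, £300: 30% coinsurance on £300 = £90. Traveler pays £90; OOP now £2901.60. Plan pays £300 − £90 = £210.
Bill 3, £2686: deductible met; 30% of £2686 = £805.80. Cost to traveler: £805.80. OOP to date £3707.40. Plan pays £2686 − £805.80 = £1880.20.

£1880.20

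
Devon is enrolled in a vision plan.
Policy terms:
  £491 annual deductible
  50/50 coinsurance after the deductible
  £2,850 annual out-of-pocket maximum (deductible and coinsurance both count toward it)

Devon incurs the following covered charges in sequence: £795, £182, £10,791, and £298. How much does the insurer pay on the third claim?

Claim 1 (£795): £491 finishes the deductible; £304 goes to coinsurance; 50% of £304 = £152. Member pays £643; OOP now £643. Insurer: £795 − £643 = £152.
Claim 2 (£182): 50% coinsurance on £182 = £91. Cost to member: £91. OOP to date £734. Plan pays £182 − £91 = £91.
Claim 3 (£10,791): 50% coinsurance on £10,791 = £5,395.50. Adding that to £734 gives £6,129.50, past the £2,850 cap; member pays only £2,850 − £734 = £2,116. Plan pays £10,791 − £2,116 = £8,675.

£8,675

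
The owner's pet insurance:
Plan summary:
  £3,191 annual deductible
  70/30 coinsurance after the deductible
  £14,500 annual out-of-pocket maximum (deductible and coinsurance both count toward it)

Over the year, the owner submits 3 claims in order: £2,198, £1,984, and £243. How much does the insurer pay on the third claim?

£170.10

Claim 1 — £2,198: entire amount goes to the deductible. Owner pays £2,198; OOP now £2,198. Plan pays £2,198 − £2,198 = £0.
Claim 2 — £1,984: £993 finishes the deductible; £991 goes to coinsurance; coinsurance £991 × 30% = £297.30. Owner pays £1,290.30; OOP now £3,488.30. Insurer: £1,984 − £1,290.30 = £693.70.
Claim 3 — £243: deductible already satisfied, so owner's share is 30% × £243 = £72.90. Owner owes £72.90 (running OOP £3,561.20). Plan pays £243 − £72.90 = £170.10.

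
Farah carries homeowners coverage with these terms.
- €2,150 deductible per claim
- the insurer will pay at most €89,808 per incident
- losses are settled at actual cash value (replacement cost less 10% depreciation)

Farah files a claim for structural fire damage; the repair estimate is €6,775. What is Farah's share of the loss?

€2,827.50

Depreciate 10%: the covered value is €6,775 × 0.9 = €6,097.50.
Less the €2,150 deductible: €6,097.50 − €2,150 = €3,947.50.
That's under the €89,808 cap, so the insurer reimburses the full €3,947.50.
Homeowner's share is the uncovered remainder: €6,775 − €3,947.50 = €2,827.50.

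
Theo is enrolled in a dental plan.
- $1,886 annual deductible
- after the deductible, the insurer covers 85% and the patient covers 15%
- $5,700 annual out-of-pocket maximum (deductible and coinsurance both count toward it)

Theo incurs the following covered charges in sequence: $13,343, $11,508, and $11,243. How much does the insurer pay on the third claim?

Claim 1 ($13,343): $1,886 to deductible, leaving $11,457; patient's 15% is $1,718.55. Cost to patient: $3,604.55. OOP to date $3,604.55. Plan pays $13,343 − $3,604.55 = $9,738.45.
Claim 2 ($11,508): 15% coinsurance on $11,508 = $1,726.20. Patient pays $1,726.20; OOP now $5,330.75. Plan pays $11,508 − $1,726.20 = $9,781.80.
Claim 3 ($11,243): deductible already satisfied, so patient's share is 15% × $11,243 = $1,686.45. Adding that to $5,330.75 gives $7,017.20, past the $5,700 cap; patient pays only $5,700 − $5,330.75 = $369.25. Plan pays $11,243 − $369.25 = $10,873.75.

$10,873.75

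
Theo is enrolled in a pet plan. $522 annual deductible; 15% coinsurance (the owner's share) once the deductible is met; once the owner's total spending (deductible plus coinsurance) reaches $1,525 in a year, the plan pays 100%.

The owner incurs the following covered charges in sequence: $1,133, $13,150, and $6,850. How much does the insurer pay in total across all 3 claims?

Claim 1 — $1,133: $522 to deductible, leaving $611; owner's 15% is $91.65. Owner pays $613.65; OOP now $613.65. Plan pays $1,133 − $613.65 = $519.35.
Claim 2 — $13,150: 15% coinsurance on $13,150 = $1,972.50. OOP would hit $2,586.15 > $1,525, so the cap limits the owner to $1,525 − $613.65 = $911.35. Insurer: $13,150 − $911.35 = $12,238.65.
Claim 3 — $6,850: deductible met; 15% of $6,850 = $1,027.50. OOP would hit $2,552.50 > $1,525, so the cap limits the owner to $1,525 − $1,525 = $0. Plan pays $6,850 − $0 = $6,850.
Insurer total: $519.35 + $12,238.65 + $6,850 = $19,608.

$19,608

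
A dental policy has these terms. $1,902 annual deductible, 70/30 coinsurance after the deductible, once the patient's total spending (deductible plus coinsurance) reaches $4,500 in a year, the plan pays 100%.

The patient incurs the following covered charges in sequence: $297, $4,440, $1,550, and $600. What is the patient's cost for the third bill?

$465

Bill 1, $297: fully absorbed by the deductible. Patient owes $297 (running OOP $297).
Bill 2, $4,440: $1,605 to deductible, leaving $2,835; patient's 30% is $850.50. Cost to patient: $2,455.50. OOP to date $2,752.50.
Bill 3, $1,550: deductible met; 30% of $1,550 = $465. Cost to patient: $465. OOP to date $3,217.50.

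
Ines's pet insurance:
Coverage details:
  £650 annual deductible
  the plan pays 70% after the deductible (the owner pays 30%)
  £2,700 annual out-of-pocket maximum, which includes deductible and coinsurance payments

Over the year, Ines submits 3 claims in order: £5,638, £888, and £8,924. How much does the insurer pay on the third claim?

Bill 1, £5,638: deductible takes £650, £4,988 remains; owner's 30% is £1,496.40. Owner pays £2,146.40; OOP now £2,146.40. Plan pays £5,638 − £2,146.40 = £3,491.60.
Bill 2, £888: 30% coinsurance on £888 = £266.40. Cost to owner: £266.40. OOP to date £2,412.80. Insurer: £888 − £266.40 = £621.60.
Bill 3, £8,924: deductible met; 30% of £8,924 = £2,677.20. OOP would hit £5,090 > £2,700, so the cap limits the owner to £2,700 − £2,412.80 = £287.20. Plan pays £8,924 − £287.20 = £8,636.80.

£8,636.80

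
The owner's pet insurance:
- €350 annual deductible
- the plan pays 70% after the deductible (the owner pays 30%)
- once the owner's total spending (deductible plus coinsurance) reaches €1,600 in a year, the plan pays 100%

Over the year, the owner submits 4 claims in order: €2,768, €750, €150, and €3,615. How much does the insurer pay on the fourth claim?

Bill 1, €2,768: €350 to deductible, leaving €2,418; owner's 30% is €725.40. Cost to owner: €1,075.40. OOP to date €1,075.40. Plan pays €2,768 − €1,075.40 = €1,692.60.
Bill 2, €750: deductible met; 30% of €750 = €225. Owner pays €225; OOP now €1,300.40. Insurer: €750 − €225 = €525.
Bill 3, €150: deductible already satisfied, so owner's share is 30% × €150 = €45. Owner owes €45 (running OOP €1,345.40). Insurer: €150 − €45 = €105.
Bill 4, €3,615: deductible met; 30% of €3,615 = €1,084.50. OOP would hit €2,429.90 > €1,600, so the cap limits the owner to €1,600 − €1,345.40 = €254.60. Plan pays €3,615 − €254.60 = €3,360.40.

€3,360.40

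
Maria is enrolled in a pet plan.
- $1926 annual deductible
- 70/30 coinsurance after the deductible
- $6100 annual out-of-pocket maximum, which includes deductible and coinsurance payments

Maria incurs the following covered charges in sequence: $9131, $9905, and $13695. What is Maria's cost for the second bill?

$2012.50

Claim 1 ($9131): $1926 to deductible, leaving $7205; owner's 30% is $2161.50. Cost to owner: $4087.50. OOP to date $4087.50.
Claim 2 ($9905): deductible met; 30% of $9905 = $2971.50. That would push OOP to $7059, over the $6100 cap, so owner pays $6100 − $4087.50 = $2012.50.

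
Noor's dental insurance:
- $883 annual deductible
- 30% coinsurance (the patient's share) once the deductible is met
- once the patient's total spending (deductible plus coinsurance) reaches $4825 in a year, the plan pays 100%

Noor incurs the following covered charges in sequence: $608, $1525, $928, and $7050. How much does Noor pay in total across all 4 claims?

Claim 1 — $608: all of it applies to the deductible. Patient owes $608 (running OOP $608).
Claim 2 — $1525: $275 to deductible, leaving $1250; coinsurance $1250 × 30% = $375. Patient owes $650 (running OOP $1258).
Claim 3 — $928: 30% coinsurance on $928 = $278.40. Patient owes $278.40 (running OOP $1536.40).
Claim 4 — $7050: deductible met; 30% of $7050 = $2115. Patient owes $2115 (running OOP $3651.40).
Total paid by the patient: $608 + $650 + $278.40 + $2115 = $3651.40.

$3651.40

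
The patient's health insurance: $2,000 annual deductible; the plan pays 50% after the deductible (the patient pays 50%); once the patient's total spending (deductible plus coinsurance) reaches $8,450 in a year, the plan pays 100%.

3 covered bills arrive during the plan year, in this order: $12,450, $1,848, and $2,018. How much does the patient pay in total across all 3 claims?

Bill 1, $12,450: deductible takes $2,000, $10,450 remains; patient's 50% is $5,225. Patient pays $7,225; OOP now $7,225.
Bill 2, $1,848: deductible already satisfied, so patient's share is 50% × $1,848 = $924. Patient pays $924; OOP now $8,149.
Bill 3, $2,018: 50% coinsurance on $2,018 = $1,009. OOP would hit $9,158 > $8,450, so the cap limits the patient to $8,450 − $8,149 = $301.
Total paid by the patient: $7,225 + $924 + $301 = $8,450.

$8,450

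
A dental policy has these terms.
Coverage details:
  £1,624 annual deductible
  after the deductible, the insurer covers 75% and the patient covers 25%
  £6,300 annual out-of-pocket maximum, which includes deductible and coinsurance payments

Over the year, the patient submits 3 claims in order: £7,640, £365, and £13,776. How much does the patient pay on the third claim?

£3,080.75

Bill 1, £7,640: £1,624 finishes the deductible; £6,016 goes to coinsurance; patient's 25% is £1,504. Cost to patient: £3,128. OOP to date £3,128.
Bill 2, £365: deductible already satisfied, so patient's share is 25% × £365 = £91.25. Patient pays £91.25; OOP now £3,219.25.
Bill 3, £13,776: 25% coinsurance on £13,776 = £3,444. OOP would hit £6,663.25 > £6,300, so the cap limits the patient to £6,300 − £3,219.25 = £3,080.75.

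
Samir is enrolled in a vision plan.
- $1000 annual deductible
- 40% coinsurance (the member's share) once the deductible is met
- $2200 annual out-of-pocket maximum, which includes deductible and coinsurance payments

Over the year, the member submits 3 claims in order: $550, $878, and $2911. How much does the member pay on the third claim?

Claim 1 ($550): fully absorbed by the deductible. Member pays $550; OOP now $550.
Claim 2 ($878): $450 to deductible, leaving $428; member's 40% is $171.20. Member owes $621.20 (running OOP $1171.20).
Claim 3 ($2911): 40% coinsurance on $2911 = $1164.40. That would push OOP to $2335.60, over the $2200 cap, so member pays $2200 − $1171.20 = $1028.80.

$1028.80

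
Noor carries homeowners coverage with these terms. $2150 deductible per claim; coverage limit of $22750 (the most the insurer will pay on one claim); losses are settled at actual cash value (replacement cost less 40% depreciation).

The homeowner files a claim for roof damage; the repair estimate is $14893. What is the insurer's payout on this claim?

$6785.80

At 40% depreciation, ACV = $14893 − $5957.20 = $8935.80.
Subtract the deductible: $8935.80 − $2150 = $6785.80.
That's under the $22750 cap, so the insurer reimburses the full $6785.80.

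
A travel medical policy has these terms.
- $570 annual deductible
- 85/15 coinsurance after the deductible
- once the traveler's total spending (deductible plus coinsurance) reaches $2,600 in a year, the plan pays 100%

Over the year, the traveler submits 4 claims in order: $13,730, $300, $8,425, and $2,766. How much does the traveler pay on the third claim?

#1 ($13,730): $570 to deductible, leaving $13,160; 15% of $13,160 = $1,974. Traveler pays $2,544; OOP now $2,544.
#2 ($300): deductible met; 15% of $300 = $45. Traveler pays $45; OOP now $2,589.
#3 ($8,425): deductible met; 15% of $8,425 = $1,263.75. Adding that to $2,589 gives $3,852.75, past the $2,600 cap; traveler pays only $2,600 − $2,589 = $11.

$11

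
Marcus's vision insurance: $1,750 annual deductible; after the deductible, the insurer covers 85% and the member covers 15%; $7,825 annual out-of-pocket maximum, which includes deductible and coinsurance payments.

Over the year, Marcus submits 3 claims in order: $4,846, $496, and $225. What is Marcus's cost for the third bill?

Claim 1 ($4,846): $1,750 finishes the deductible; $3,096 goes to coinsurance; coinsurance $3,096 × 15% = $464.40. Member owes $2,214.40 (running OOP $2,214.40).
Claim 2 ($496): deductible met; 15% of $496 = $74.40. Member pays $74.40; OOP now $2,288.80.
Claim 3 ($225): deductible met; 15% of $225 = $33.75. Member owes $33.75 (running OOP $2,322.55).

$33.75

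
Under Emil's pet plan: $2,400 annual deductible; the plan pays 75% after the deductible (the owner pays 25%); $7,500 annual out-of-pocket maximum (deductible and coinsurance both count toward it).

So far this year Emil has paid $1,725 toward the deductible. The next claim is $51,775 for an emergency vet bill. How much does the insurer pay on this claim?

$1,725 of the $2,400 deductible is already met, leaving $675.
That leaves $51,775 − $675 = $51,100 for coinsurance.
25% of $51,100 = $12,775 falls to the owner.
That puts the owner's cost at $675 + $12,775 = $13,450 before any cap.
Year-to-date out-of-pocket would reach $1,725 + $13,450 = $15,175, above the $7,500 maximum, so the owner pays only $7,500 − $1,725 = $5,775.
The plan picks up $51,775 − $5,775 = $46,000.

$46,000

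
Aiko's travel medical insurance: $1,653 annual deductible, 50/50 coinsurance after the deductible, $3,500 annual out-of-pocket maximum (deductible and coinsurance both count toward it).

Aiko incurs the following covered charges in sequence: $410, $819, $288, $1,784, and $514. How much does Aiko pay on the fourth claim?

$960

Claim 1 ($410): all of it applies to the deductible. Traveler owes $410 (running OOP $410).
Claim 2 ($819): entire amount goes to the deductible. Traveler owes $819 (running OOP $1,229).
Claim 3 ($288): fully absorbed by the deductible. Cost to traveler: $288. OOP to date $1,517.
Claim 4 ($1,784): deductible takes $136, $1,648 remains; traveler's 50% is $824. Traveler owes $960 (running OOP $2,477).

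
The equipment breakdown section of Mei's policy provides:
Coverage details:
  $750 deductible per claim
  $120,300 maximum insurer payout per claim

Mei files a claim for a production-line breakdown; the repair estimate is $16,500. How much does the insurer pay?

$15,750

Less the $750 deductible: $16,500 − $750 = $15,750.
$15,750 ≤ $120,300, so the limit doesn't bind; insurer pays $15,750.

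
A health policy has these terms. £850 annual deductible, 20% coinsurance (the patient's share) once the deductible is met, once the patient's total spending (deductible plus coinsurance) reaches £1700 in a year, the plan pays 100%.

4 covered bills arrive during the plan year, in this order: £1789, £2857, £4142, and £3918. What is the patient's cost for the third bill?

£90.80

Bill 1, £1789: deductible takes £850, £939 remains; patient's 20% is £187.80. Patient owes £1037.80 (running OOP £1037.80).
Bill 2, £2857: 20% coinsurance on £2857 = £571.40. Cost to patient: £571.40. OOP to date £1609.20.
Bill 3, £4142: deductible met; 20% of £4142 = £828.40. Adding that to £1609.20 gives £2437.60, past the £1700 cap; patient pays only £1700 − £1609.20 = £90.80.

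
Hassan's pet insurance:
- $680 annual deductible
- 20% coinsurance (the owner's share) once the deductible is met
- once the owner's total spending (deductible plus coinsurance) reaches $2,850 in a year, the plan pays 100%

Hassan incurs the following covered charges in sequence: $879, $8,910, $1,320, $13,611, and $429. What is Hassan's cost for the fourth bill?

Claim 1 ($879): $680 to deductible, leaving $199; coinsurance $199 × 20% = $39.80. Owner pays $719.80; OOP now $719.80.
Claim 2 ($8,910): deductible already satisfied, so owner's share is 20% × $8,910 = $1,782. Owner pays $1,782; OOP now $2,501.80.
Claim 3 ($1,320): 20% coinsurance on $1,320 = $264. Owner owes $264 (running OOP $2,765.80).
Claim 4 ($13,611): deductible already satisfied, so owner's share is 20% × $13,611 = $2,722.20. OOP would hit $5,488 > $2,850, so the cap limits the owner to $2,850 − $2,765.80 = $84.20.

$84.20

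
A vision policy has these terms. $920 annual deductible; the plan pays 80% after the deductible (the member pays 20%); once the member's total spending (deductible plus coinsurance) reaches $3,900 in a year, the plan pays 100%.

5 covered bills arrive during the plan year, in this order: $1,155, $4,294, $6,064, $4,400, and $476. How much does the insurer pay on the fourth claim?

$3,538.60

#1 ($1,155): $920 to deductible, leaving $235; 20% of $235 = $47. Member pays $967; OOP now $967. Plan pays $1,155 − $967 = $188.
#2 ($4,294): 20% coinsurance on $4,294 = $858.80. Member owes $858.80 (running OOP $1,825.80). Insurer: $4,294 − $858.80 = $3,435.20.
#3 ($6,064): 20% coinsurance on $6,064 = $1,212.80. Cost to member: $1,212.80. OOP to date $3,038.60. Plan pays $6,064 − $1,212.80 = $4,851.20.
#4 ($4,400): deductible already satisfied, so member's share is 20% × $4,400 = $880. OOP would hit $3,918.60 > $3,900, so the cap limits the member to $3,900 − $3,038.60 = $861.40. Insurer: $4,400 − $861.40 = $3,538.60.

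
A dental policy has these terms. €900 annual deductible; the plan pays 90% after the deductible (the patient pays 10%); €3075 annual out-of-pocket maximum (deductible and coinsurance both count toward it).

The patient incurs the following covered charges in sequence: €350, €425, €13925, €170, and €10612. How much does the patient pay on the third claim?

Claim 1 — €350: entire amount goes to the deductible. Cost to patient: €350. OOP to date €350.
Claim 2 — €425: entire amount goes to the deductible. Patient owes €425 (running OOP €775).
Claim 3 — €13925: €125 to deductible, leaving €13800; patient's 10% is €1380. Cost to patient: €1505. OOP to date €2280.

€1505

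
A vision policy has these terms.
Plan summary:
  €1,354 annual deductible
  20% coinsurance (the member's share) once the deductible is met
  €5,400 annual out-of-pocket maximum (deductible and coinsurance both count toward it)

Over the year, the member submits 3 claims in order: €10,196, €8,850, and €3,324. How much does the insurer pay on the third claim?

Bill 1, €10,196: €1,354 finishes the deductible; €8,842 goes to coinsurance; member's 20% is €1,768.40. Member pays €3,122.40; OOP now €3,122.40. Plan pays €10,196 − €3,122.40 = €7,073.60.
Bill 2, €8,850: deductible already satisfied, so member's share is 20% × €8,850 = €1,770. Cost to member: €1,770. OOP to date €4,892.40. Insurer: €8,850 − €1,770 = €7,080.
Bill 3, €3,324: 20% coinsurance on €3,324 = €664.80. That would push OOP to €5,557.20, over the €5,400 cap, so member pays €5,400 − €4,892.40 = €507.60. Plan pays €3,324 − €507.60 = €2,816.40.

€2,816.40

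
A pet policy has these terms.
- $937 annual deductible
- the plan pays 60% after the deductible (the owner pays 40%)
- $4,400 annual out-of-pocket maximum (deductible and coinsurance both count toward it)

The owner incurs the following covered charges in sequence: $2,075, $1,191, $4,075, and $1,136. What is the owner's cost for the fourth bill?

Claim 1 ($2,075): deductible takes $937, $1,138 remains; 40% of $1,138 = $455.20. Owner owes $1,392.20 (running OOP $1,392.20).
Claim 2 ($1,191): deductible met; 40% of $1,191 = $476.40. Owner owes $476.40 (running OOP $1,868.60).
Claim 3 ($4,075): deductible already satisfied, so owner's share is 40% × $4,075 = $1,630. Owner pays $1,630; OOP now $3,498.60.
Claim 4 ($1,136): 40% coinsurance on $1,136 = $454.40. Cost to owner: $454.40. OOP to date $3,953.

$454.40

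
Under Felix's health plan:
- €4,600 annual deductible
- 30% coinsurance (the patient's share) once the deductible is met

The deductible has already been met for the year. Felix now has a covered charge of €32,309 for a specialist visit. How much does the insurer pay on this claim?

With the deductible met, the entire €32,309 is subject to coinsurance.
30% of €32,309 = €9,692.70 falls to the patient.
Insurer pays the balance: €32,309 − €9,692.70 = €22,616.30.

€22,616.30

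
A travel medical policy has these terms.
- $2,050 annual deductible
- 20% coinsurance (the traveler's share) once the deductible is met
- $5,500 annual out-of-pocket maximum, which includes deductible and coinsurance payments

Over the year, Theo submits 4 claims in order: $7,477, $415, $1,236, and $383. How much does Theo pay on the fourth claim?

Claim 1 ($7,477): deductible takes $2,050, $5,427 remains; traveler's 20% is $1,085.40. Traveler owes $3,135.40 (running OOP $3,135.40).
Claim 2 ($415): deductible met; 20% of $415 = $83. Cost to traveler: $83. OOP to date $3,218.40.
Claim 3 ($1,236): 20% coinsurance on $1,236 = $247.20. Traveler pays $247.20; OOP now $3,465.60.
Claim 4 ($383): deductible already satisfied, so traveler's share is 20% × $383 = $76.60. Traveler owes $76.60 (running OOP $3,542.20).

$76.60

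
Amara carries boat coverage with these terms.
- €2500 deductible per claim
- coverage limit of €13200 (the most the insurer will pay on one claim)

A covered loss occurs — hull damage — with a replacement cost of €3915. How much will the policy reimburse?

Subtract the deductible: €3915 − €2500 = €1415.
€1415 ≤ €13200, so the limit doesn't bind; insurer pays €1415.

€1415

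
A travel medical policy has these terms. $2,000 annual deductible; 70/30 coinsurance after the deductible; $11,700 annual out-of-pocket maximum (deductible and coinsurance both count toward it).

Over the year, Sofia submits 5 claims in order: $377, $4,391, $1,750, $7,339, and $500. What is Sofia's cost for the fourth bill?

$2,201.70

#1 ($377): fully absorbed by the deductible. Cost to traveler: $377. OOP to date $377.
#2 ($4,391): deductible takes $1,623, $2,768 remains; coinsurance $2,768 × 30% = $830.40. Cost to traveler: $2,453.40. OOP to date $2,830.40.
#3 ($1,750): deductible met; 30% of $1,750 = $525. Traveler owes $525 (running OOP $3,355.40).
#4 ($7,339): deductible already satisfied, so traveler's share is 30% × $7,339 = $2,201.70. Traveler owes $2,201.70 (running OOP $5,557.10).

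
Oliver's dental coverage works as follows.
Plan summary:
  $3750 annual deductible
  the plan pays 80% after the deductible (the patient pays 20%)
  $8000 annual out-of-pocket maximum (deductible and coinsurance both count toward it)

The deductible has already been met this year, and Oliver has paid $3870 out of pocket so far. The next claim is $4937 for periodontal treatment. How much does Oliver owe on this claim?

$987.40

With the deductible met, the entire $4937 is subject to coinsurance.
Patient's 20% share of $4937 is $987.40.
Year-to-date out-of-pocket becomes $3870 + $987.40 = $4857.40, still under the $8000 maximum, so no cap applies.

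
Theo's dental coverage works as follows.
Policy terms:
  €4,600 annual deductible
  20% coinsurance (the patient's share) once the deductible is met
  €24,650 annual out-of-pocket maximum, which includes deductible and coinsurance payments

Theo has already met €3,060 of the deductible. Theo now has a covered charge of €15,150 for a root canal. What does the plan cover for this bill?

€10,888

Deductible still to meet: €4,600 − €3,060 = €1,540.
That leaves €15,150 − €1,540 = €13,610 for coinsurance.
Patient's 20% share of €13,610 is €2,722.
So the patient owes €1,540 + €2,722 = €4,262 before any cap.
Year-to-date out-of-pocket becomes €3,060 + €4,262 = €7,322, still under the €24,650 maximum, so no cap applies.
The plan picks up €15,150 − €4,262 = €10,888.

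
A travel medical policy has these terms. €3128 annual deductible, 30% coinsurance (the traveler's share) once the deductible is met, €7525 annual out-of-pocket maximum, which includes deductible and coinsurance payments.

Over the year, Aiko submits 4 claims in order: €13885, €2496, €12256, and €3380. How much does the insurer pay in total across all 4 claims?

€24492

#1 (€13885): €3128 finishes the deductible; €10757 goes to coinsurance; 30% of €10757 = €3227.10. Cost to traveler: €6355.10. OOP to date €6355.10. Insurer: €13885 − €6355.10 = €7529.90.
#2 (€2496): deductible already satisfied, so traveler's share is 30% × €2496 = €748.80. Traveler owes €748.80 (running OOP €7103.90). Plan pays €2496 − €748.80 = €1747.20.
#3 (€12256): deductible already satisfied, so traveler's share is 30% × €12256 = €3676.80. OOP would hit €10780.70 > €7525, so the cap limits the traveler to €7525 − €7103.90 = €421.10. Plan pays €12256 − €421.10 = €11834.90.
#4 (€3380): 30% coinsurance on €3380 = €1014. Adding that to €7525 gives €8539, past the €7525 cap; traveler pays only €7525 − €7525 = €0. Insurer: €3380 − €0 = €3380.
Insurer total: €7529.90 + €1747.20 + €11834.90 + €3380 = €24492.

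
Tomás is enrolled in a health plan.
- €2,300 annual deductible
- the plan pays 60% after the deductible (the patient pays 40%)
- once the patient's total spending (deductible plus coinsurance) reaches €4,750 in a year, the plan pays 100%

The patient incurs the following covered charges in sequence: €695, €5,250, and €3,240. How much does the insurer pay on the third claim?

€2,248

Bill 1, €695: entire amount goes to the deductible. Cost to patient: €695. OOP to date €695. Insurer: €695 − €695 = €0.
Bill 2, €5,250: deductible takes €1,605, €3,645 remains; patient's 40% is €1,458. Patient owes €3,063 (running OOP €3,758). Plan pays €5,250 − €3,063 = €2,187.
Bill 3, €3,240: deductible already satisfied, so patient's share is 40% × €3,240 = €1,296. OOP would hit €5,054 > €4,750, so the cap limits the patient to €4,750 − €3,758 = €992. Insurer: €3,240 − €992 = €2,248.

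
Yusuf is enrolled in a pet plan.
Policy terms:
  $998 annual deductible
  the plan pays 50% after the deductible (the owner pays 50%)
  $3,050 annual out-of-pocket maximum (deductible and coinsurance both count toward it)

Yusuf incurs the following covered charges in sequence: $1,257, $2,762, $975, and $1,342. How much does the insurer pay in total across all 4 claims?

$3,286

Claim 1 — $1,257: $998 finishes the deductible; $259 goes to coinsurance; owner's 50% is $129.50. Owner owes $1,127.50 (running OOP $1,127.50). Plan pays $1,257 − $1,127.50 = $129.50.
Claim 2 — $2,762: deductible already satisfied, so owner's share is 50% × $2,762 = $1,381. Owner pays $1,381; OOP now $2,508.50. Plan pays $2,762 − $1,381 = $1,381.
Claim 3 — $975: 50% coinsurance on $975 = $487.50. Cost to owner: $487.50. OOP to date $2,996. Insurer: $975 − $487.50 = $487.50.
Claim 4 — $1,342: 50% coinsurance on $1,342 = $671. That would push OOP to $3,667, over the $3,050 cap, so owner pays $3,050 − $2,996 = $54. Insurer: $1,342 − $54 = $1,288.
Insurer total = bills − owner's total = $6,336 − $3,050 = $3,286.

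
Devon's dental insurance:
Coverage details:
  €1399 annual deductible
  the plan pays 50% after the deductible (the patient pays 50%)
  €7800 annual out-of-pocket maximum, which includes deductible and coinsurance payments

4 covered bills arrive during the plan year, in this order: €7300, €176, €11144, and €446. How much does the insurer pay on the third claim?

Claim 1 (€7300): deductible takes €1399, €5901 remains; coinsurance €5901 × 50% = €2950.50. Cost to patient: €4349.50. OOP to date €4349.50. Insurer: €7300 − €4349.50 = €2950.50.
Claim 2 (€176): 50% coinsurance on €176 = €88. Cost to patient: €88. OOP to date €4437.50. Plan pays €176 − €88 = €88.
Claim 3 (€11144): deductible already satisfied, so patient's share is 50% × €11144 = €5572. That would push OOP to €10009.50, over the €7800 cap, so patient pays €7800 − €4437.50 = €3362.50. Insurer: €11144 − €3362.50 = €7781.50.

€7781.50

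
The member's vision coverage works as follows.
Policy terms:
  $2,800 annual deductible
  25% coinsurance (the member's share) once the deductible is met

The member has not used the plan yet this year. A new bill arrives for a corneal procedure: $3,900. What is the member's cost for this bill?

$3,075

Nothing has been paid toward the $2,800 deductible, so the first $2,800 of this charge is applied there.
After the $2,800 deductible portion, $3,900 − $2,800 = $1,100 is subject to coinsurance.
Coinsurance: $1,100 × 25% = $275.
Member responsibility: $2,800 + $275 = $3,075.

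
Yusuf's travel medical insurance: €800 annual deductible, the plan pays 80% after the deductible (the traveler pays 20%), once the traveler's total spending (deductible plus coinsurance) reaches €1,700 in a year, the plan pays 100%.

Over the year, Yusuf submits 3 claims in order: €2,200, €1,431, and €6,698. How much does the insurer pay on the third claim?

Bill 1, €2,200: €800 to deductible, leaving €1,400; traveler's 20% is €280. Cost to traveler: €1,080. OOP to date €1,080. Plan pays €2,200 − €1,080 = €1,120.
Bill 2, €1,431: 20% coinsurance on €1,431 = €286.20. Traveler owes €286.20 (running OOP €1,366.20). Plan pays €1,431 − €286.20 = €1,144.80.
Bill 3, €6,698: deductible already satisfied, so traveler's share is 20% × €6,698 = €1,339.60. OOP would hit €2,705.80 > €1,700, so the cap limits the traveler to €1,700 − €1,366.20 = €333.80. Plan pays €6,698 − €333.80 = €6,364.20.

€6,364.20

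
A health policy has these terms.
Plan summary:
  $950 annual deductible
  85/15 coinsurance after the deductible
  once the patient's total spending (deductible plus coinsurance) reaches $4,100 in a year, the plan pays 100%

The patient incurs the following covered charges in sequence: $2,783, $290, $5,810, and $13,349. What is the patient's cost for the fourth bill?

#1 ($2,783): $950 to deductible, leaving $1,833; 15% of $1,833 = $274.95. Cost to patient: $1,224.95. OOP to date $1,224.95.
#2 ($290): deductible already satisfied, so patient's share is 15% × $290 = $43.50. Cost to patient: $43.50. OOP to date $1,268.45.
#3 ($5,810): deductible met; 15% of $5,810 = $871.50. Cost to patient: $871.50. OOP to date $2,139.95.
#4 ($13,349): 15% coinsurance on $13,349 = $2,002.35. OOP would hit $4,142.30 > $4,100, so the cap limits the patient to $4,100 − $2,139.95 = $1,960.05.

$1,960.05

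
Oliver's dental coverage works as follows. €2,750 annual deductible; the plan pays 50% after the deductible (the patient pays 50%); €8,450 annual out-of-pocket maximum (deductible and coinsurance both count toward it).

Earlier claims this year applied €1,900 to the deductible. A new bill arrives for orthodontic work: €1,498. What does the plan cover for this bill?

€324

Deductible still to meet: €2,750 − €1,900 = €850.
The remaining €648 (= €1,498 − €850) moves to coinsurance.
Patient's 50% share of €648 is €324.
Patient responsibility before any cap: €850 + €324 = €1,174.
Year-to-date out-of-pocket becomes €1,900 + €1,174 = €3,074, still under the €8,450 maximum, so no cap applies.
Insurer pays the balance: €1,498 − €1,174 = €324.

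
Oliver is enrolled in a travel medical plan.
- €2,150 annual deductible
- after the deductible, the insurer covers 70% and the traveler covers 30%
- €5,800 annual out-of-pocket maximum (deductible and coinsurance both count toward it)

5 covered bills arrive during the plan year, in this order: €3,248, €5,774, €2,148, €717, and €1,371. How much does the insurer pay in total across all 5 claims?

€7,775.60

Bill 1, €3,248: €2,150 to deductible, leaving €1,098; 30% of €1,098 = €329.40. Cost to traveler: €2,479.40. OOP to date €2,479.40. Insurer: €3,248 − €2,479.40 = €768.60.
Bill 2, €5,774: deductible already satisfied, so traveler's share is 30% × €5,774 = €1,732.20. Traveler pays €1,732.20; OOP now €4,211.60. Plan pays €5,774 − €1,732.20 = €4,041.80.
Bill 3, €2,148: deductible already satisfied, so traveler's share is 30% × €2,148 = €644.40. Traveler pays €644.40; OOP now €4,856. Plan pays €2,148 − €644.40 = €1,503.60.
Bill 4, €717: 30% coinsurance on €717 = €215.10. Traveler pays €215.10; OOP now €5,071.10. Insurer: €717 − €215.10 = €501.90.
Bill 5, €1,371: 30% coinsurance on €1,371 = €411.30. Traveler pays €411.30; OOP now €5,482.40. Plan pays €1,371 − €411.30 = €959.70.
Insurer total: €768.60 + €4,041.80 + €1,503.60 + €501.90 + €959.70 = €7,775.60.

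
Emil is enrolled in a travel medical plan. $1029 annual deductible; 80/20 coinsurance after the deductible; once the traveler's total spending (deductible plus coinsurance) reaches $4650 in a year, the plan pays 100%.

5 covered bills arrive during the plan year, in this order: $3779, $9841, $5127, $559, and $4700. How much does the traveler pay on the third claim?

Claim 1 — $3779: deductible takes $1029, $2750 remains; traveler's 20% is $550. Traveler pays $1579; OOP now $1579.
Claim 2 — $9841: deductible already satisfied, so traveler's share is 20% × $9841 = $1968.20. Traveler owes $1968.20 (running OOP $3547.20).
Claim 3 — $5127: deductible already satisfied, so traveler's share is 20% × $5127 = $1025.40. Traveler owes $1025.40 (running OOP $4572.60).

$1025.40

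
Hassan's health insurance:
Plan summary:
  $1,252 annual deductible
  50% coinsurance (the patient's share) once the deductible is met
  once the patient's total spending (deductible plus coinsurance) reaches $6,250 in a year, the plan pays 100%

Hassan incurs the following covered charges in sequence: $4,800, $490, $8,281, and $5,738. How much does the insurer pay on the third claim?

Claim 1 ($4,800): deductible takes $1,252, $3,548 remains; coinsurance $3,548 × 50% = $1,774. Patient owes $3,026 (running OOP $3,026). Insurer: $4,800 − $3,026 = $1,774.
Claim 2 ($490): deductible already satisfied, so patient's share is 50% × $490 = $245. Patient owes $245 (running OOP $3,271). Plan pays $490 − $245 = $245.
Claim 3 ($8,281): deductible met; 50% of $8,281 = $4,140.50. That would push OOP to $7,411.50, over the $6,250 cap, so patient pays $6,250 − $3,271 = $2,979. Insurer: $8,281 − $2,979 = $5,302.

$5,302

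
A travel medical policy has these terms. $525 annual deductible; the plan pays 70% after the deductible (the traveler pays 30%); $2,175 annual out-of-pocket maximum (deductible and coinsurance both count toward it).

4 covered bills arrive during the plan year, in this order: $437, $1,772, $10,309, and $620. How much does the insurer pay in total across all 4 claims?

$10,963

Bill 1, $437: all of it applies to the deductible. Traveler pays $437; OOP now $437. Plan pays $437 − $437 = $0.
Bill 2, $1,772: $88 finishes the deductible; $1,684 goes to coinsurance; traveler's 30% is $505.20. Traveler pays $593.20; OOP now $1,030.20. Insurer: $1,772 − $593.20 = $1,178.80.
Bill 3, $10,309: 30% coinsurance on $10,309 = $3,092.70. That would push OOP to $4,122.90, over the $2,175 cap, so traveler pays $2,175 − $1,030.20 = $1,144.80. Plan pays $10,309 − $1,144.80 = $9,164.20.
Bill 4, $620: 30% coinsurance on $620 = $186. That would push OOP to $2,361, over the $2,175 cap, so traveler pays $2,175 − $2,175 = $0. Insurer: $620 − $0 = $620.
Insurer total = bills − traveler's total = $13,138 − $2,175 = $10,963.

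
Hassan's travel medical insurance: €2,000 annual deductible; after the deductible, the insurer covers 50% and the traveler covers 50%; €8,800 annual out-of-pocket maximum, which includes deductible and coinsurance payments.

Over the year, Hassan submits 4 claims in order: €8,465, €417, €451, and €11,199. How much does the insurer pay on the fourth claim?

#1 (€8,465): €2,000 to deductible, leaving €6,465; coinsurance €6,465 × 50% = €3,232.50. Traveler owes €5,232.50 (running OOP €5,232.50). Plan pays €8,465 − €5,232.50 = €3,232.50.
#2 (€417): deductible already satisfied, so traveler's share is 50% × €417 = €208.50. Traveler pays €208.50; OOP now €5,441. Insurer: €417 − €208.50 = €208.50.
#3 (€451): deductible already satisfied, so traveler's share is 50% × €451 = €225.50. Traveler owes €225.50 (running OOP €5,666.50). Insurer: €451 − €225.50 = €225.50.
#4 (€11,199): 50% coinsurance on €11,199 = €5,599.50. Adding that to €5,666.50 gives €11,266, past the €8,800 cap; traveler pays only €8,800 − €5,666.50 = €3,133.50. Insurer: €11,199 − €3,133.50 = €8,065.50.

€8,065.50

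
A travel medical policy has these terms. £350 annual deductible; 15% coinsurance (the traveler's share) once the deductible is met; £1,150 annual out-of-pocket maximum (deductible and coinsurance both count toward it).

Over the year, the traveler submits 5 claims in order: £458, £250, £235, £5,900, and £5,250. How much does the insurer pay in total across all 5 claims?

Claim 1 — £458: deductible takes £350, £108 remains; traveler's 15% is £16.20. Traveler owes £366.20 (running OOP £366.20). Plan pays £458 − £366.20 = £91.80.
Claim 2 — £250: deductible already satisfied, so traveler's share is 15% × £250 = £37.50. Traveler pays £37.50; OOP now £403.70. Insurer: £250 − £37.50 = £212.50.
Claim 3 — £235: deductible already satisfied, so traveler's share is 15% × £235 = £35.25. Traveler owes £35.25 (running OOP £438.95). Insurer: £235 − £35.25 = £199.75.
Claim 4 — £5,900: deductible met; 15% of £5,900 = £885. Adding that to £438.95 gives £1,323.95, past the £1,150 cap; traveler pays only £1,150 − £438.95 = £711.05. Plan pays £5,900 − £711.05 = £5,188.95.
Claim 5 — £5,250: deductible already satisfied, so traveler's share is 15% × £5,250 = £787.50. That would push OOP to £1,937.50, over the £1,150 cap, so traveler pays £1,150 − £1,150 = £0. Plan pays £5,250 − £0 = £5,250.
Insurer total: £91.80 + £212.50 + £199.75 + £5,188.95 + £5,250 = £10,943.

£10,943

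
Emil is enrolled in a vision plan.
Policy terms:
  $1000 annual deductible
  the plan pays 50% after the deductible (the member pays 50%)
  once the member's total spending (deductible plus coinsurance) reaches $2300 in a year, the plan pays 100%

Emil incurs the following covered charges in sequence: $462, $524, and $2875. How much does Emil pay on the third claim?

#1 ($462): fully absorbed by the deductible. Member pays $462; OOP now $462.
#2 ($524): entire amount goes to the deductible. Member pays $524; OOP now $986.
#3 ($2875): deductible takes $14, $2861 remains; coinsurance $2861 × 50% = $1430.50. Claim cost before the cap: $14 + $1430.50 = $1444.50. That would push OOP to $2430.50, over the $2300 cap, so member pays $2300 − $986 = $1314.

$1314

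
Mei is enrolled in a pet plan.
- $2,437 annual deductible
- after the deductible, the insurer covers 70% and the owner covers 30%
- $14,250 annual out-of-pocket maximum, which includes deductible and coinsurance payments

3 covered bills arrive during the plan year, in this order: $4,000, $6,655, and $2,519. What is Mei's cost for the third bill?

$755.70

Bill 1, $4,000: $2,437 finishes the deductible; $1,563 goes to coinsurance; coinsurance $1,563 × 30% = $468.90. Owner pays $2,905.90; OOP now $2,905.90.
Bill 2, $6,655: 30% coinsurance on $6,655 = $1,996.50. Cost to owner: $1,996.50. OOP to date $4,902.40.
Bill 3, $2,519: deductible met; 30% of $2,519 = $755.70. Owner owes $755.70 (running OOP $5,658.10).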